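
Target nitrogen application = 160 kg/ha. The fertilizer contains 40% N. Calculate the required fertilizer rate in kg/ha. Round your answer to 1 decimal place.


Step 1: Fertilizer rate = target N / (N content / 100)
Step 2: Rate = 160 / (40 / 100)
Step 3: Rate = 160 / 0.4
Step 4: Rate = 400.0 kg/ha

400.0


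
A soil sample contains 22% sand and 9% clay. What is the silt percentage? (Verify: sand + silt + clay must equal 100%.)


Step 1: sand + silt + clay = 100%
Step 2: silt = 100 - sand - clay
Step 3: silt = 100 - 22 - 9
Step 4: silt = 69%

69


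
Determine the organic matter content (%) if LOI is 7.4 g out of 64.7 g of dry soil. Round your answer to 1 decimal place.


Step 1: OM% = 100 * LOI / sample mass
Step 2: OM = 100 * 7.4 / 64.7
Step 3: OM = 11.4%

11.4


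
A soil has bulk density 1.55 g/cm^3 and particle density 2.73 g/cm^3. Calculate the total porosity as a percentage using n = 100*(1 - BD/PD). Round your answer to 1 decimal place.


Step 1: Formula: n = 100 * (1 - BD / PD)
Step 2: n = 100 * (1 - 1.55 / 2.73)
Step 3: n = 100 * (1 - 0.56777)
Step 4: n = 43.2%

43.2


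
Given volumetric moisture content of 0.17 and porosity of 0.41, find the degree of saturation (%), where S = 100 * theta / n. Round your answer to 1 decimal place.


Step 1: S = 100 * theta_v / n
Step 2: S = 100 * 0.17 / 0.41
Step 3: S = 41.5%

41.5


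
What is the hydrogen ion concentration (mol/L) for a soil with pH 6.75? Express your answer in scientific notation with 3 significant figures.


Step 1: [H+] = 10^(-pH)
Step 2: [H+] = 10^(-6.75)
Step 3: [H+] = 1.78e-07 mol/L

1.78e-07


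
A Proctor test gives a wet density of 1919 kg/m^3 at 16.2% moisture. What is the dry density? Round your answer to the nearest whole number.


Step 1: Dry density = wet density / (1 + w/100)
Step 2: Dry density = 1919 / (1 + 16.2/100)
Step 3: Dry density = 1919 / 1.162
Step 4: Dry density = 1651 kg/m^3

1651


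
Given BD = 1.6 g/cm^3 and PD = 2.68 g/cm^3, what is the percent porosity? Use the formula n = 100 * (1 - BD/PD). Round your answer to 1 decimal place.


Step 1: Formula: n = 100 * (1 - BD / PD)
Step 2: n = 100 * (1 - 1.6 / 2.68)
Step 3: n = 100 * (1 - 0.59701)
Step 4: n = 40.3%

40.3


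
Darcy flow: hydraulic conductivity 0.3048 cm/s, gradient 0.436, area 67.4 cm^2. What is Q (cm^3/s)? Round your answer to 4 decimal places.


Step 1: Apply Darcy's law: Q = K * i * A
Step 2: Q = 0.3048 * 0.436 * 67.4
Step 3: Q = 8.957 cm^3/s

8.957


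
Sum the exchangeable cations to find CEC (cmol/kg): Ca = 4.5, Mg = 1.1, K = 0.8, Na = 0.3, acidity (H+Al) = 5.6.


Step 1: CEC = Ca + Mg + K + Na + (H+Al)
Step 2: CEC = 4.5 + 1.1 + 0.8 + 0.3 + 5.6
Step 3: CEC = 12.3 cmol/kg

12.3


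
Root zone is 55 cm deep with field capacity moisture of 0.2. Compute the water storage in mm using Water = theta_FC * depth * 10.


Step 1: Water (mm) = theta_FC * depth (cm) * 10
Step 2: Water = 0.2 * 55 * 10
Step 3: Water = 110.0 mm

110.0


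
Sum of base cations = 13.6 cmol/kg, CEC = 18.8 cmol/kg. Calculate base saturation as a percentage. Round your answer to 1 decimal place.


Step 1: BS = 100 * (sum of bases) / CEC
Step 2: BS = 100 * 13.6 / 18.8
Step 3: BS = 72.3%

72.3


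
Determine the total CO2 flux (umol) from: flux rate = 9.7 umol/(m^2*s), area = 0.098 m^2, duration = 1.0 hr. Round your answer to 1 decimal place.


Step 1: Convert time to seconds: 1.0 hr * 3600 = 3600.0 s
Step 2: Total = flux * area * time_s
Step 3: Total = 9.7 * 0.098 * 3600.0
Step 4: Total = 3422.2 umol

3422.2


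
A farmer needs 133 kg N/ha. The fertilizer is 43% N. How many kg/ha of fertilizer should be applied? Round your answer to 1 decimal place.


Step 1: Fertilizer rate = target N / (N content / 100)
Step 2: Rate = 133 / (43 / 100)
Step 3: Rate = 133 / 0.43
Step 4: Rate = 309.3 kg/ha

309.3


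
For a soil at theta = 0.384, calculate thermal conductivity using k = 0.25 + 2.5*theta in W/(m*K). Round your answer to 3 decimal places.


Step 1: k = 0.25 + 2.5 * theta
Step 2: k = 0.25 + 2.5 * 0.384
Step 3: k = 0.25 + 0.96
Step 4: k = 1.21 W/(m*K)

1.21


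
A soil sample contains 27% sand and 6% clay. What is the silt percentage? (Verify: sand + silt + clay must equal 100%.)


Step 1: sand + silt + clay = 100%
Step 2: silt = 100 - sand - clay
Step 3: silt = 100 - 27 - 6
Step 4: silt = 67%

67


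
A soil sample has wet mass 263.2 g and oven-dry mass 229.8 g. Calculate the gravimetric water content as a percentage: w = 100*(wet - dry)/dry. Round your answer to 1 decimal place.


Step 1: Water mass = wet - dry = 263.2 - 229.8 = 33.4 g
Step 2: w = 100 * water mass / dry mass
Step 3: w = 100 * 33.4 / 229.8 = 14.5%

14.5


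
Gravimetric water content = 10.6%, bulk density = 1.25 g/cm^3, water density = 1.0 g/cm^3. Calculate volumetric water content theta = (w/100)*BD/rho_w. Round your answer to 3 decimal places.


Step 1: theta = (w / 100) * BD / rho_w
Step 2: theta = (10.6 / 100) * 1.25 / 1.0
Step 3: theta = 0.106 * 1.25
Step 4: theta = 0.133

0.133


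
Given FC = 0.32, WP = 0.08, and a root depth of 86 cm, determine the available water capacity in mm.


Step 1: Available water = (FC - WP) * depth * 10
Step 2: AW = (0.32 - 0.08) * 86 * 10
Step 3: AW = 0.24 * 86 * 10
Step 4: AW = 206.4 mm

206.4


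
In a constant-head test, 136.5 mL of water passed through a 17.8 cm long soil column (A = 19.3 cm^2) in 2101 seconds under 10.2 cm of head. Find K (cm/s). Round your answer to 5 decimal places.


Step 1: K = Q * L / (A * t * h)
Step 2: Numerator = 136.5 * 17.8 = 2429.7
Step 3: Denominator = 19.3 * 2101 * 10.2 = 413602.86
Step 4: K = 2429.7 / 413602.86 = 0.00587 cm/s

0.00587


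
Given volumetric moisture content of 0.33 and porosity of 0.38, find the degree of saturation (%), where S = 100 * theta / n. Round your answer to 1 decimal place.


Step 1: S = 100 * theta_v / n
Step 2: S = 100 * 0.33 / 0.38
Step 3: S = 86.8%

86.8


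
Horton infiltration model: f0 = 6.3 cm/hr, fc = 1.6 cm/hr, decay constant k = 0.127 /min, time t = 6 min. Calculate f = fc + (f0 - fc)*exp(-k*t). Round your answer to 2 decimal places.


Step 1: f = fc + (f0 - fc) * exp(-k * t)
Step 2: exp(-0.127 * 6) = 0.466732
Step 3: f = 1.6 + (6.3 - 1.6) * 0.466732
Step 4: f = 1.6 + 4.7 * 0.466732
Step 5: f = 3.79 cm/hr

3.79


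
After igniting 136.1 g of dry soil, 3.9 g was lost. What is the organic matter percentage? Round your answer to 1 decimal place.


Step 1: OM% = 100 * LOI / sample mass
Step 2: OM = 100 * 3.9 / 136.1
Step 3: OM = 2.9%

2.9


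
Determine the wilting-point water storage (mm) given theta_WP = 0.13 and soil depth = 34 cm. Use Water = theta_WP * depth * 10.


Step 1: Water (mm) = theta_WP * depth * 10
Step 2: Water = 0.13 * 34 * 10
Step 3: Water = 44.2 mm

44.2


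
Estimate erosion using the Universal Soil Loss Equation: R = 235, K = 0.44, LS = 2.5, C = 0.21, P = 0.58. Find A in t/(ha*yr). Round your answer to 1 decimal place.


Step 1: A = R * K * LS * C * P
Step 2: R * K = 235 * 0.44 = 103.4
Step 3: (R*K) * LS = 103.4 * 2.5 = 258.5
Step 4: * C * P = 258.5 * 0.21 * 0.58 = 31.5
Step 5: A = 31.5 t/(ha*yr)

31.5


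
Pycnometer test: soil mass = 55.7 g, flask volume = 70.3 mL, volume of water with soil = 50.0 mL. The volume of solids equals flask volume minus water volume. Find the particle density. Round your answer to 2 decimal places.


Step 1: Volume of solids = flask volume - water volume with soil
Step 2: V_solids = 70.3 - 50.0 = 20.3 mL
Step 3: Particle density = mass / V_solids = 55.7 / 20.3 = 2.74 g/cm^3

2.74


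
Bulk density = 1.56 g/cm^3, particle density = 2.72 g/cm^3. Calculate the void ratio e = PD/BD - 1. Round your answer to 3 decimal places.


Step 1: e = PD / BD - 1
Step 2: e = 2.72 / 1.56 - 1
Step 3: e = 1.74359 - 1
Step 4: e = 0.744

0.744


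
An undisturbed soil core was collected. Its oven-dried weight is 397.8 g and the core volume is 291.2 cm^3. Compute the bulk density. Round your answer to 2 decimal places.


Step 1: Identify the formula: BD = dry mass / volume
Step 2: Substitute values: BD = 397.8 / 291.2
Step 3: BD = 1.37 g/cm^3

1.37


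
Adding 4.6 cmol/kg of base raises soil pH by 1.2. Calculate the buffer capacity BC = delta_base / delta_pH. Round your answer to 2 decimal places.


Step 1: BC = change in base / change in pH
Step 2: BC = 4.6 / 1.2
Step 3: BC = 3.83 cmol/(kg*pH unit)

3.83


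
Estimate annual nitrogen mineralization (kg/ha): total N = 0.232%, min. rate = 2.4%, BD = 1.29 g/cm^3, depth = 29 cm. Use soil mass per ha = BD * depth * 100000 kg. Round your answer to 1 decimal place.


Step 1: Soil mass per ha = BD * depth * 100000 = 1.29 * 29 * 100000 = 3741000 kg
Step 2: Total N pool = soil mass * N%/100 = 3741000 * 0.232/100 = 8679.12 kg/ha
Step 3: N mineralized = N pool * rate%/100 = 8679.12 * 2.4/100 = 208.3 kg/ha/yr

208.3


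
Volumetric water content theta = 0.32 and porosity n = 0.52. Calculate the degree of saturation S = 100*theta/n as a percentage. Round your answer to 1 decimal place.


Step 1: S = 100 * theta_v / n
Step 2: S = 100 * 0.32 / 0.52
Step 3: S = 61.5%

61.5


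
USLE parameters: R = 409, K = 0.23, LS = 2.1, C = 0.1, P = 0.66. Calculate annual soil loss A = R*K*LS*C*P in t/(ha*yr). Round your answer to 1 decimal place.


Step 1: A = R * K * LS * C * P
Step 2: R * K = 409 * 0.23 = 94.07
Step 3: (R*K) * LS = 94.07 * 2.1 = 197.547
Step 4: * C * P = 197.547 * 0.1 * 0.66 = 13.0
Step 5: A = 13.0 t/(ha*yr)

13.0


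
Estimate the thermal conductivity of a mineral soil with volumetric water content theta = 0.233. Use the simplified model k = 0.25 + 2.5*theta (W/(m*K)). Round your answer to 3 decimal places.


Step 1: k = 0.25 + 2.5 * theta
Step 2: k = 0.25 + 2.5 * 0.233
Step 3: k = 0.25 + 0.583
Step 4: k = 0.833 W/(m*K)

0.833


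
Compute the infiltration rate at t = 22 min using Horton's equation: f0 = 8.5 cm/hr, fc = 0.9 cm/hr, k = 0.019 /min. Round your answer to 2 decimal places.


Step 1: f = fc + (f0 - fc) * exp(-k * t)
Step 2: exp(-0.019 * 22) = 0.658362
Step 3: f = 0.9 + (8.5 - 0.9) * 0.658362
Step 4: f = 0.9 + 7.6 * 0.658362
Step 5: f = 5.9 cm/hr

5.9


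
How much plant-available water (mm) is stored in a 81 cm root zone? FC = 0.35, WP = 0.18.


Step 1: Available water = (FC - WP) * depth * 10
Step 2: AW = (0.35 - 0.18) * 81 * 10
Step 3: AW = 0.17 * 81 * 10
Step 4: AW = 137.7 mm

137.7


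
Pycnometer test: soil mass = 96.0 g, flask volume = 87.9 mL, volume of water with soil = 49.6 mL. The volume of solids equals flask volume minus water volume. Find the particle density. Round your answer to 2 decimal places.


Step 1: Volume of solids = flask volume - water volume with soil
Step 2: V_solids = 87.9 - 49.6 = 38.3 mL
Step 3: Particle density = mass / V_solids = 96.0 / 38.3 = 2.51 g/cm^3

2.51


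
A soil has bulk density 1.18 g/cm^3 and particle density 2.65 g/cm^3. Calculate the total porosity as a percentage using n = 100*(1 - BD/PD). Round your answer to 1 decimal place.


Step 1: Formula: n = 100 * (1 - BD / PD)
Step 2: n = 100 * (1 - 1.18 / 2.65)
Step 3: n = 100 * (1 - 0.44528)
Step 4: n = 55.5%

55.5


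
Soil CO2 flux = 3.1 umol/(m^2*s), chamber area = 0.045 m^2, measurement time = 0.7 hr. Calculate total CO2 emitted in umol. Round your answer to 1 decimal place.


Step 1: Convert time to seconds: 0.7 hr * 3600 = 2520.0 s
Step 2: Total = flux * area * time_s
Step 3: Total = 3.1 * 0.045 * 2520.0
Step 4: Total = 351.5 umol

351.5


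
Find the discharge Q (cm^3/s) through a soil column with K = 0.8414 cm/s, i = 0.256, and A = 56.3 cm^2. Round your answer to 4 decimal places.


Step 1: Apply Darcy's law: Q = K * i * A
Step 2: Q = 0.8414 * 0.256 * 56.3
Step 3: Q = 12.1269 cm^3/s

12.1269


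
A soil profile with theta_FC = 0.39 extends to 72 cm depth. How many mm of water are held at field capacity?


Step 1: Water (mm) = theta_FC * depth (cm) * 10
Step 2: Water = 0.39 * 72 * 10
Step 3: Water = 280.8 mm

280.8


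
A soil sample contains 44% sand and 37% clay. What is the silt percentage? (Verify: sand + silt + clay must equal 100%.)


Step 1: sand + silt + clay = 100%
Step 2: silt = 100 - sand - clay
Step 3: silt = 100 - 44 - 37
Step 4: silt = 19%

19


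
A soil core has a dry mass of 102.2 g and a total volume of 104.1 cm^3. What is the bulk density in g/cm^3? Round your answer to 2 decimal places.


Step 1: Identify the formula: BD = dry mass / volume
Step 2: Substitute values: BD = 102.2 / 104.1
Step 3: BD = 0.98 g/cm^3

0.98


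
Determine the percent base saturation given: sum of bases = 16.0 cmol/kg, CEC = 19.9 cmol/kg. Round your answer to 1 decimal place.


Step 1: BS = 100 * (sum of bases) / CEC
Step 2: BS = 100 * 16.0 / 19.9
Step 3: BS = 80.4%

80.4


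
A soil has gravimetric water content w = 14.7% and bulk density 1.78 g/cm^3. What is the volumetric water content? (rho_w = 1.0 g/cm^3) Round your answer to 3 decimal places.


Step 1: theta = (w / 100) * BD / rho_w
Step 2: theta = (14.7 / 100) * 1.78 / 1.0
Step 3: theta = 0.147 * 1.78
Step 4: theta = 0.262

0.262


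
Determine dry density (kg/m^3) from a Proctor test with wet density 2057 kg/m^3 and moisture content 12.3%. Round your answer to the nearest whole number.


Step 1: Dry density = wet density / (1 + w/100)
Step 2: Dry density = 2057 / (1 + 12.3/100)
Step 3: Dry density = 2057 / 1.123
Step 4: Dry density = 1832 kg/m^3

1832


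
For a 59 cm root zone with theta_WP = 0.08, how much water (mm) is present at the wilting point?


Step 1: Water (mm) = theta_WP * depth * 10
Step 2: Water = 0.08 * 59 * 10
Step 3: Water = 47.2 mm

47.2


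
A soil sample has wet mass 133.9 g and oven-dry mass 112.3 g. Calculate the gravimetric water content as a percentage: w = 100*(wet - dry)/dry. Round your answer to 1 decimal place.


Step 1: Water mass = wet - dry = 133.9 - 112.3 = 21.6 g
Step 2: w = 100 * water mass / dry mass
Step 3: w = 100 * 21.6 / 112.3 = 19.2%

19.2


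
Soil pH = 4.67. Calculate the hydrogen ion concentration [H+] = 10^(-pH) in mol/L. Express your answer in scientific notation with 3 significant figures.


Step 1: [H+] = 10^(-pH)
Step 2: [H+] = 10^(-4.67)
Step 3: [H+] = 2.14e-05 mol/L

2.14e-05


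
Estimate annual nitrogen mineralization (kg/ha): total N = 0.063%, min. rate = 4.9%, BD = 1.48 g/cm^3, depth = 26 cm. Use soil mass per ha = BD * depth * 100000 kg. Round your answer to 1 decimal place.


Step 1: Soil mass per ha = BD * depth * 100000 = 1.48 * 26 * 100000 = 3848000 kg
Step 2: Total N pool = soil mass * N%/100 = 3848000 * 0.063/100 = 2424.24 kg/ha
Step 3: N mineralized = N pool * rate%/100 = 2424.24 * 4.9/100 = 118.8 kg/ha/yr

118.8


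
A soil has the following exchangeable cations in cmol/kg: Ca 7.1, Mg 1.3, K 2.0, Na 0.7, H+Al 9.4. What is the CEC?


Step 1: CEC = Ca + Mg + K + Na + (H+Al)
Step 2: CEC = 7.1 + 1.3 + 2.0 + 0.7 + 9.4
Step 3: CEC = 20.5 cmol/kg

20.5


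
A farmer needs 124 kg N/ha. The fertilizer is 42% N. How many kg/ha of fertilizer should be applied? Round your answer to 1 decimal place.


Step 1: Fertilizer rate = target N / (N content / 100)
Step 2: Rate = 124 / (42 / 100)
Step 3: Rate = 124 / 0.42
Step 4: Rate = 295.2 kg/ha

295.2


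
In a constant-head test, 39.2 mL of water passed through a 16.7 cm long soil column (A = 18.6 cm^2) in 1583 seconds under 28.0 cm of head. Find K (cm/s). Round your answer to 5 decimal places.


Step 1: K = Q * L / (A * t * h)
Step 2: Numerator = 39.2 * 16.7 = 654.64
Step 3: Denominator = 18.6 * 1583 * 28.0 = 824426.4
Step 4: K = 654.64 / 824426.4 = 0.00079 cm/s

0.00079


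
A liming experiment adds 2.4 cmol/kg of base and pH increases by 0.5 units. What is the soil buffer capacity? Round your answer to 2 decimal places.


Step 1: BC = change in base / change in pH
Step 2: BC = 2.4 / 0.5
Step 3: BC = 4.8 cmol/(kg*pH unit)

4.8


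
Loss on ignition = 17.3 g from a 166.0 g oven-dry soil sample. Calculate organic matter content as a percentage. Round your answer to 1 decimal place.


Step 1: OM% = 100 * LOI / sample mass
Step 2: OM = 100 * 17.3 / 166.0
Step 3: OM = 10.4%

10.4


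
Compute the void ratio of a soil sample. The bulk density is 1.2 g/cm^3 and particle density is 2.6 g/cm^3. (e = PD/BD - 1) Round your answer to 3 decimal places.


Step 1: e = PD / BD - 1
Step 2: e = 2.6 / 1.2 - 1
Step 3: e = 2.16667 - 1
Step 4: e = 1.167

1.167


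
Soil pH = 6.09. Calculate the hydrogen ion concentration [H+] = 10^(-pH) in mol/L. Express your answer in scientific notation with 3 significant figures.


Step 1: [H+] = 10^(-pH)
Step 2: [H+] = 10^(-6.09)
Step 3: [H+] = 8.13e-07 mol/L

8.13e-07


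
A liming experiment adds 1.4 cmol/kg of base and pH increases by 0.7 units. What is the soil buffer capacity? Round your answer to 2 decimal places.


Step 1: BC = change in base / change in pH
Step 2: BC = 1.4 / 0.7
Step 3: BC = 2.0 cmol/(kg*pH unit)

2.0


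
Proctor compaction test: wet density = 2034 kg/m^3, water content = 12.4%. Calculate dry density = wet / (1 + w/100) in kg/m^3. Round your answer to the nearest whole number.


Step 1: Dry density = wet density / (1 + w/100)
Step 2: Dry density = 2034 / (1 + 12.4/100)
Step 3: Dry density = 2034 / 1.124
Step 4: Dry density = 1810 kg/m^3

1810


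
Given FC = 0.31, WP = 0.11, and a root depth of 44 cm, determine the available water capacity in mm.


Step 1: Available water = (FC - WP) * depth * 10
Step 2: AW = (0.31 - 0.11) * 44 * 10
Step 3: AW = 0.2 * 44 * 10
Step 4: AW = 88.0 mm

88.0


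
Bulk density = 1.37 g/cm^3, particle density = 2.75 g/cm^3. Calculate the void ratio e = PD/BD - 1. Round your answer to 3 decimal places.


Step 1: e = PD / BD - 1
Step 2: e = 2.75 / 1.37 - 1
Step 3: e = 2.0073 - 1
Step 4: e = 1.007

1.007


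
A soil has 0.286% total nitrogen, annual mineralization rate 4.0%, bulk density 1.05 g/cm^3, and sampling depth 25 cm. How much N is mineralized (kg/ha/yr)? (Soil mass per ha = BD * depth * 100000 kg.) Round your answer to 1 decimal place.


Step 1: Soil mass per ha = BD * depth * 100000 = 1.05 * 25 * 100000 = 2625000 kg
Step 2: Total N pool = soil mass * N%/100 = 2625000 * 0.286/100 = 7507.5 kg/ha
Step 3: N mineralized = N pool * rate%/100 = 7507.5 * 4.0/100 = 300.3 kg/ha/yr

300.3


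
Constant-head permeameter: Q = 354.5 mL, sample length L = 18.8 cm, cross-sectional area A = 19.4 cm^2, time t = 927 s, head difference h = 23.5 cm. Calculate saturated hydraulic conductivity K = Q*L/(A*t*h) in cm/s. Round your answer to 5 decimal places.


Step 1: K = Q * L / (A * t * h)
Step 2: Numerator = 354.5 * 18.8 = 6664.6
Step 3: Denominator = 19.4 * 927 * 23.5 = 422619.3
Step 4: K = 6664.6 / 422619.3 = 0.01577 cm/s

0.01577


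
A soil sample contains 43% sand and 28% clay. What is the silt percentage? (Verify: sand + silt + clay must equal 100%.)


Step 1: sand + silt + clay = 100%
Step 2: silt = 100 - sand - clay
Step 3: silt = 100 - 43 - 28
Step 4: silt = 29%

29


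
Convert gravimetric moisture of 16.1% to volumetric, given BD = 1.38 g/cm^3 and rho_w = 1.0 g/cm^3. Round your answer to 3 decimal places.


Step 1: theta = (w / 100) * BD / rho_w
Step 2: theta = (16.1 / 100) * 1.38 / 1.0
Step 3: theta = 0.161 * 1.38
Step 4: theta = 0.222

0.222


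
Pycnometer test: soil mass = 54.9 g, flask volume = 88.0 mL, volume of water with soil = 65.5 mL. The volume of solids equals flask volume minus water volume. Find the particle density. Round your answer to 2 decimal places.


Step 1: Volume of solids = flask volume - water volume with soil
Step 2: V_solids = 88.0 - 65.5 = 22.5 mL
Step 3: Particle density = mass / V_solids = 54.9 / 22.5 = 2.44 g/cm^3

2.44


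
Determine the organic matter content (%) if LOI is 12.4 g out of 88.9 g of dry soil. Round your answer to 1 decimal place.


Step 1: OM% = 100 * LOI / sample mass
Step 2: OM = 100 * 12.4 / 88.9
Step 3: OM = 13.9%

13.9


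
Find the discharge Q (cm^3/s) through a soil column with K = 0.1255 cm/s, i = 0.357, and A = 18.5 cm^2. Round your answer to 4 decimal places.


Step 1: Apply Darcy's law: Q = K * i * A
Step 2: Q = 0.1255 * 0.357 * 18.5
Step 3: Q = 0.8289 cm^3/s

0.8289


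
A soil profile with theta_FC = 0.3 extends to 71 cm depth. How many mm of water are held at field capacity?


Step 1: Water (mm) = theta_FC * depth (cm) * 10
Step 2: Water = 0.3 * 71 * 10
Step 3: Water = 213.0 mm

213.0


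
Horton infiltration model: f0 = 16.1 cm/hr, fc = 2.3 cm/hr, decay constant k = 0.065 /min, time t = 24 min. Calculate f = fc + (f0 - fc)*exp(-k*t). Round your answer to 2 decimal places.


Step 1: f = fc + (f0 - fc) * exp(-k * t)
Step 2: exp(-0.065 * 24) = 0.210136
Step 3: f = 2.3 + (16.1 - 2.3) * 0.210136
Step 4: f = 2.3 + 13.8 * 0.210136
Step 5: f = 5.2 cm/hr

5.2


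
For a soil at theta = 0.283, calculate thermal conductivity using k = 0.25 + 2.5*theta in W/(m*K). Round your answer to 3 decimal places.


Step 1: k = 0.25 + 2.5 * theta
Step 2: k = 0.25 + 2.5 * 0.283
Step 3: k = 0.25 + 0.708
Step 4: k = 0.958 W/(m*K)

0.958


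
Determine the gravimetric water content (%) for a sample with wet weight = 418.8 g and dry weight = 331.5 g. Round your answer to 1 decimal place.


Step 1: Water mass = wet - dry = 418.8 - 331.5 = 87.3 g
Step 2: w = 100 * water mass / dry mass
Step 3: w = 100 * 87.3 / 331.5 = 26.3%

26.3


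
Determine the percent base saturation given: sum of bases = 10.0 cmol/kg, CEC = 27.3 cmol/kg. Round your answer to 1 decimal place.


Step 1: BS = 100 * (sum of bases) / CEC
Step 2: BS = 100 * 10.0 / 27.3
Step 3: BS = 36.6%

36.6


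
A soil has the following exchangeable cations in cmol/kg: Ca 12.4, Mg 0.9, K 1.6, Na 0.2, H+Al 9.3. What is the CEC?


Step 1: CEC = Ca + Mg + K + Na + (H+Al)
Step 2: CEC = 12.4 + 0.9 + 1.6 + 0.2 + 9.3
Step 3: CEC = 24.4 cmol/kg

24.4


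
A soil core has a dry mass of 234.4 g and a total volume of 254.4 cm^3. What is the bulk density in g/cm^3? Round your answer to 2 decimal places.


Step 1: Identify the formula: BD = dry mass / volume
Step 2: Substitute values: BD = 234.4 / 254.4
Step 3: BD = 0.92 g/cm^3

0.92


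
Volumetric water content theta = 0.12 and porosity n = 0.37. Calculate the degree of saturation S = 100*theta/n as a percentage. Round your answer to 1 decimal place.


Step 1: S = 100 * theta_v / n
Step 2: S = 100 * 0.12 / 0.37
Step 3: S = 32.4%

32.4


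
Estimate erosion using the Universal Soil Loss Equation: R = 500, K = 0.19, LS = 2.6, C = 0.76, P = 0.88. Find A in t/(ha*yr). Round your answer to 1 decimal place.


Step 1: A = R * K * LS * C * P
Step 2: R * K = 500 * 0.19 = 95.0
Step 3: (R*K) * LS = 95.0 * 2.6 = 247.0
Step 4: * C * P = 247.0 * 0.76 * 0.88 = 165.2
Step 5: A = 165.2 t/(ha*yr)

165.2


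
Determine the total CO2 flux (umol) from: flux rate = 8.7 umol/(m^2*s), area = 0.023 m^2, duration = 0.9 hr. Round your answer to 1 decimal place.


Step 1: Convert time to seconds: 0.9 hr * 3600 = 3240.0 s
Step 2: Total = flux * area * time_s
Step 3: Total = 8.7 * 0.023 * 3240.0
Step 4: Total = 648.3 umol

648.3


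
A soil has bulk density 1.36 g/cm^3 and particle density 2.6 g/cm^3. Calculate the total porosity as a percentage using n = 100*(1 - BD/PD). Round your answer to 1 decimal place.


Step 1: Formula: n = 100 * (1 - BD / PD)
Step 2: n = 100 * (1 - 1.36 / 2.6)
Step 3: n = 100 * (1 - 0.52308)
Step 4: n = 47.7%

47.7


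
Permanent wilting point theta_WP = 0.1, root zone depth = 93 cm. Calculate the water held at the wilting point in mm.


Step 1: Water (mm) = theta_WP * depth * 10
Step 2: Water = 0.1 * 93 * 10
Step 3: Water = 93.0 mm

93.0


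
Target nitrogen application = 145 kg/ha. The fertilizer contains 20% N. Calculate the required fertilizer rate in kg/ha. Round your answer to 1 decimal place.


Step 1: Fertilizer rate = target N / (N content / 100)
Step 2: Rate = 145 / (20 / 100)
Step 3: Rate = 145 / 0.2
Step 4: Rate = 725.0 kg/ha

725.0


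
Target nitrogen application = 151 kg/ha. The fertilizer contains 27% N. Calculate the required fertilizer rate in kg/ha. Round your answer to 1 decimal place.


Step 1: Fertilizer rate = target N / (N content / 100)
Step 2: Rate = 151 / (27 / 100)
Step 3: Rate = 151 / 0.27
Step 4: Rate = 559.3 kg/ha

559.3


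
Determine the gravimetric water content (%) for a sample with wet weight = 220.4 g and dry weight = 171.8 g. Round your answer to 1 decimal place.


Step 1: Water mass = wet - dry = 220.4 - 171.8 = 48.6 g
Step 2: w = 100 * water mass / dry mass
Step 3: w = 100 * 48.6 / 171.8 = 28.3%

28.3


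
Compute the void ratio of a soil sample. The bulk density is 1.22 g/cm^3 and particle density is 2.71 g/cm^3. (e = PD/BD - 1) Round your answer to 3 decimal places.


Step 1: e = PD / BD - 1
Step 2: e = 2.71 / 1.22 - 1
Step 3: e = 2.22131 - 1
Step 4: e = 1.221

1.221


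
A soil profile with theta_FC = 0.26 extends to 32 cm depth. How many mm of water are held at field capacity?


Step 1: Water (mm) = theta_FC * depth (cm) * 10
Step 2: Water = 0.26 * 32 * 10
Step 3: Water = 83.2 mm

83.2


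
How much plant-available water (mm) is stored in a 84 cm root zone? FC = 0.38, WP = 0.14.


Step 1: Available water = (FC - WP) * depth * 10
Step 2: AW = (0.38 - 0.14) * 84 * 10
Step 3: AW = 0.24 * 84 * 10
Step 4: AW = 201.6 mm

201.6


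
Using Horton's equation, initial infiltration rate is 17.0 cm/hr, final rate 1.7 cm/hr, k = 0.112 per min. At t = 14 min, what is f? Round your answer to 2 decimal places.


Step 1: f = fc + (f0 - fc) * exp(-k * t)
Step 2: exp(-0.112 * 14) = 0.208462
Step 3: f = 1.7 + (17.0 - 1.7) * 0.208462
Step 4: f = 1.7 + 15.3 * 0.208462
Step 5: f = 4.89 cm/hr

4.89


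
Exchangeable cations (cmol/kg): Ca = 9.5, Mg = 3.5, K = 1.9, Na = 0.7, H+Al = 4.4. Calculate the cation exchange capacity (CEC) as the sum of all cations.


Step 1: CEC = Ca + Mg + K + Na + (H+Al)
Step 2: CEC = 9.5 + 3.5 + 1.9 + 0.7 + 4.4
Step 3: CEC = 20.0 cmol/kg

20.0


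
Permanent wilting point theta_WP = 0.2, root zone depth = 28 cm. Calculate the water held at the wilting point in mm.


Step 1: Water (mm) = theta_WP * depth * 10
Step 2: Water = 0.2 * 28 * 10
Step 3: Water = 56.0 mm

56.0


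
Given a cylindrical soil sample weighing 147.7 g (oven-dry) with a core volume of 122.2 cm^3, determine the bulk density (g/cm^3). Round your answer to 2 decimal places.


Step 1: Identify the formula: BD = dry mass / volume
Step 2: Substitute values: BD = 147.7 / 122.2
Step 3: BD = 1.21 g/cm^3

1.21


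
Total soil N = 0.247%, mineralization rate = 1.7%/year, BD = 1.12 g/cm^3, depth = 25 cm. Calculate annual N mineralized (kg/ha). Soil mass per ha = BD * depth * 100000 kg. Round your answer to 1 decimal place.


Step 1: Soil mass per ha = BD * depth * 100000 = 1.12 * 25 * 100000 = 2800000 kg
Step 2: Total N pool = soil mass * N%/100 = 2800000 * 0.247/100 = 6916.0 kg/ha
Step 3: N mineralized = N pool * rate%/100 = 6916.0 * 1.7/100 = 117.6 kg/ha/yr

117.6


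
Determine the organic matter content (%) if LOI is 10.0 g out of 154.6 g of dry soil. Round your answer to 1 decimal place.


Step 1: OM% = 100 * LOI / sample mass
Step 2: OM = 100 * 10.0 / 154.6
Step 3: OM = 6.5%

6.5


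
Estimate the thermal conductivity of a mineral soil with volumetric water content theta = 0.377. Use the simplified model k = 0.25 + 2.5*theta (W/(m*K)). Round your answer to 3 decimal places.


Step 1: k = 0.25 + 2.5 * theta
Step 2: k = 0.25 + 2.5 * 0.377
Step 3: k = 0.25 + 0.943
Step 4: k = 1.193 W/(m*K)

1.193


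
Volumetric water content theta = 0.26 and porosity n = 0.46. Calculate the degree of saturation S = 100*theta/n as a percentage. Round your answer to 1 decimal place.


Step 1: S = 100 * theta_v / n
Step 2: S = 100 * 0.26 / 0.46
Step 3: S = 56.5%

56.5


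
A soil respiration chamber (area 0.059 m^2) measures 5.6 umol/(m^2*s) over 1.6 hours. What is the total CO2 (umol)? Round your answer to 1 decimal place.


Step 1: Convert time to seconds: 1.6 hr * 3600 = 5760.0 s
Step 2: Total = flux * area * time_s
Step 3: Total = 5.6 * 0.059 * 5760.0
Step 4: Total = 1903.1 umol

1903.1


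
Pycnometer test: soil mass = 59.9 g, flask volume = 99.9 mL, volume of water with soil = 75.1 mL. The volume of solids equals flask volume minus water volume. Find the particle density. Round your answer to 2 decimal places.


Step 1: Volume of solids = flask volume - water volume with soil
Step 2: V_solids = 99.9 - 75.1 = 24.8 mL
Step 3: Particle density = mass / V_solids = 59.9 / 24.8 = 2.42 g/cm^3

2.42


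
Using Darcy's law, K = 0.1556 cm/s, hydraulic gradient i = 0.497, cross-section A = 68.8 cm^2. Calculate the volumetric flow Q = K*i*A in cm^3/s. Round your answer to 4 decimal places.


Step 1: Apply Darcy's law: Q = K * i * A
Step 2: Q = 0.1556 * 0.497 * 68.8
Step 3: Q = 5.3205 cm^3/s

5.3205


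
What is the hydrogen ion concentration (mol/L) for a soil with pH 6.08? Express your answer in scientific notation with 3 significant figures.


Step 1: [H+] = 10^(-pH)
Step 2: [H+] = 10^(-6.08)
Step 3: [H+] = 8.32e-07 mol/L

8.32e-07


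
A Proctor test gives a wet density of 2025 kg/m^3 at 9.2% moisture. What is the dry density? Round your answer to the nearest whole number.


Step 1: Dry density = wet density / (1 + w/100)
Step 2: Dry density = 2025 / (1 + 9.2/100)
Step 3: Dry density = 2025 / 1.092
Step 4: Dry density = 1854 kg/m^3

1854


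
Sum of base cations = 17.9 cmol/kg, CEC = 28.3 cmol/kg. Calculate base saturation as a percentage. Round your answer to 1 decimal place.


Step 1: BS = 100 * (sum of bases) / CEC
Step 2: BS = 100 * 17.9 / 28.3
Step 3: BS = 63.3%

63.3


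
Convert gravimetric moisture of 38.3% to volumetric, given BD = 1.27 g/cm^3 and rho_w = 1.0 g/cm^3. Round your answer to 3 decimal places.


Step 1: theta = (w / 100) * BD / rho_w
Step 2: theta = (38.3 / 100) * 1.27 / 1.0
Step 3: theta = 0.383 * 1.27
Step 4: theta = 0.486

0.486


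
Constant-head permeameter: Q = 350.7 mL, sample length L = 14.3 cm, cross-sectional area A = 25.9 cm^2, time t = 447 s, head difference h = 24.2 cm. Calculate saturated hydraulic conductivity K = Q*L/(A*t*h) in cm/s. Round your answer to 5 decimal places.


Step 1: K = Q * L / (A * t * h)
Step 2: Numerator = 350.7 * 14.3 = 5015.01
Step 3: Denominator = 25.9 * 447 * 24.2 = 280170.66
Step 4: K = 5015.01 / 280170.66 = 0.0179 cm/s

0.0179


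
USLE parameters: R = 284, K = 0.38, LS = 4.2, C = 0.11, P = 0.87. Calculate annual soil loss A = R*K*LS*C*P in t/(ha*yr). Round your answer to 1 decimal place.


Step 1: A = R * K * LS * C * P
Step 2: R * K = 284 * 0.38 = 107.92
Step 3: (R*K) * LS = 107.92 * 4.2 = 453.264
Step 4: * C * P = 453.264 * 0.11 * 0.87 = 43.4
Step 5: A = 43.4 t/(ha*yr)

43.4


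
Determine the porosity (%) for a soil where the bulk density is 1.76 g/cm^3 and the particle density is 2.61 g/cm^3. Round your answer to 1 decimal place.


Step 1: Formula: n = 100 * (1 - BD / PD)
Step 2: n = 100 * (1 - 1.76 / 2.61)
Step 3: n = 100 * (1 - 0.67433)
Step 4: n = 32.6%

32.6


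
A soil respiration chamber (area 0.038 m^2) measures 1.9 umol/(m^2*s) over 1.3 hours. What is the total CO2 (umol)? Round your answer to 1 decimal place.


Step 1: Convert time to seconds: 1.3 hr * 3600 = 4680.0 s
Step 2: Total = flux * area * time_s
Step 3: Total = 1.9 * 0.038 * 4680.0
Step 4: Total = 337.9 umol

337.9


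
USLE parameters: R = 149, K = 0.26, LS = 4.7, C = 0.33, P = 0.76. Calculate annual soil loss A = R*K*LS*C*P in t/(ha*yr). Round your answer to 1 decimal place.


Step 1: A = R * K * LS * C * P
Step 2: R * K = 149 * 0.26 = 38.74
Step 3: (R*K) * LS = 38.74 * 4.7 = 182.078
Step 4: * C * P = 182.078 * 0.33 * 0.76 = 45.7
Step 5: A = 45.7 t/(ha*yr)

45.7


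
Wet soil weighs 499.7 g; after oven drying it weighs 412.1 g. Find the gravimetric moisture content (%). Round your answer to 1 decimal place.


Step 1: Water mass = wet - dry = 499.7 - 412.1 = 87.6 g
Step 2: w = 100 * water mass / dry mass
Step 3: w = 100 * 87.6 / 412.1 = 21.3%

21.3


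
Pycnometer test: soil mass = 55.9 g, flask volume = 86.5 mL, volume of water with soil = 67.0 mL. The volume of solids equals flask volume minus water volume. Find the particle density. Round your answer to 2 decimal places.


Step 1: Volume of solids = flask volume - water volume with soil
Step 2: V_solids = 86.5 - 67.0 = 19.5 mL
Step 3: Particle density = mass / V_solids = 55.9 / 19.5 = 2.87 g/cm^3

2.87


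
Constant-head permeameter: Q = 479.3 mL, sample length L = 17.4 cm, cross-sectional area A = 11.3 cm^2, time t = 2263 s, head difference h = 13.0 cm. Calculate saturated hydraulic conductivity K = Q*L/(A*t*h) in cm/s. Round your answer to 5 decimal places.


Step 1: K = Q * L / (A * t * h)
Step 2: Numerator = 479.3 * 17.4 = 8339.82
Step 3: Denominator = 11.3 * 2263 * 13.0 = 332434.7
Step 4: K = 8339.82 / 332434.7 = 0.02509 cm/s

0.02509


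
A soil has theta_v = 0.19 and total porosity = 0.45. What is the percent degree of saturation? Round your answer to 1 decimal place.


Step 1: S = 100 * theta_v / n
Step 2: S = 100 * 0.19 / 0.45
Step 3: S = 42.2%

42.2


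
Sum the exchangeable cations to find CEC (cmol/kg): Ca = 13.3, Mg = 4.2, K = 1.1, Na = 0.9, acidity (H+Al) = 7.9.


Step 1: CEC = Ca + Mg + K + Na + (H+Al)
Step 2: CEC = 13.3 + 4.2 + 1.1 + 0.9 + 7.9
Step 3: CEC = 27.4 cmol/kg

27.4


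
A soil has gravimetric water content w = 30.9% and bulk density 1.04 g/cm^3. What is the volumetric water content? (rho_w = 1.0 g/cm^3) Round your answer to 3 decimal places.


Step 1: theta = (w / 100) * BD / rho_w
Step 2: theta = (30.9 / 100) * 1.04 / 1.0
Step 3: theta = 0.309 * 1.04
Step 4: theta = 0.321

0.321


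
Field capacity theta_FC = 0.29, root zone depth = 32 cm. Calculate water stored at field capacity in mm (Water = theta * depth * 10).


Step 1: Water (mm) = theta_FC * depth (cm) * 10
Step 2: Water = 0.29 * 32 * 10
Step 3: Water = 92.8 mm

92.8


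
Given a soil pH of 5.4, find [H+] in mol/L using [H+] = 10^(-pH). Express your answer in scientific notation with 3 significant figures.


Step 1: [H+] = 10^(-pH)
Step 2: [H+] = 10^(-5.4)
Step 3: [H+] = 3.98e-06 mol/L

3.98e-06


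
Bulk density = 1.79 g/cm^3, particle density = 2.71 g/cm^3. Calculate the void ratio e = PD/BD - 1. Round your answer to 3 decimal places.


Step 1: e = PD / BD - 1
Step 2: e = 2.71 / 1.79 - 1
Step 3: e = 1.51397 - 1
Step 4: e = 0.514

0.514


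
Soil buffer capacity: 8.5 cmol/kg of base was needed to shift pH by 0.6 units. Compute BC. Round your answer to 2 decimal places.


Step 1: BC = change in base / change in pH
Step 2: BC = 8.5 / 0.6
Step 3: BC = 14.17 cmol/(kg*pH unit)

14.17


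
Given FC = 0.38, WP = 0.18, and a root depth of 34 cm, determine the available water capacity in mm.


Step 1: Available water = (FC - WP) * depth * 10
Step 2: AW = (0.38 - 0.18) * 34 * 10
Step 3: AW = 0.2 * 34 * 10
Step 4: AW = 68.0 mm

68.0


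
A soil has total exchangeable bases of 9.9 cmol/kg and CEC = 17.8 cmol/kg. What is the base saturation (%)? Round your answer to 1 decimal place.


Step 1: BS = 100 * (sum of bases) / CEC
Step 2: BS = 100 * 9.9 / 17.8
Step 3: BS = 55.6%

55.6


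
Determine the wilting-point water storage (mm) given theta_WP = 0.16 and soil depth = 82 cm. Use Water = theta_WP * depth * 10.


Step 1: Water (mm) = theta_WP * depth * 10
Step 2: Water = 0.16 * 82 * 10
Step 3: Water = 131.2 mm

131.2


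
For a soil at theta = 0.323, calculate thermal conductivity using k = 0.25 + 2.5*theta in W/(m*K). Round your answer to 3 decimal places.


Step 1: k = 0.25 + 2.5 * theta
Step 2: k = 0.25 + 2.5 * 0.323
Step 3: k = 0.25 + 0.808
Step 4: k = 1.058 W/(m*K)

1.058


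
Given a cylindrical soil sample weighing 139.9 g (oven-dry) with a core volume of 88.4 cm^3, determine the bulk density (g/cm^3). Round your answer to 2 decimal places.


Step 1: Identify the formula: BD = dry mass / volume
Step 2: Substitute values: BD = 139.9 / 88.4
Step 3: BD = 1.58 g/cm^3

1.58


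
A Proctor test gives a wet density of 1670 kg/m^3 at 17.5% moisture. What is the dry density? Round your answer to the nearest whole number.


Step 1: Dry density = wet density / (1 + w/100)
Step 2: Dry density = 1670 / (1 + 17.5/100)
Step 3: Dry density = 1670 / 1.175
Step 4: Dry density = 1421 kg/m^3

1421


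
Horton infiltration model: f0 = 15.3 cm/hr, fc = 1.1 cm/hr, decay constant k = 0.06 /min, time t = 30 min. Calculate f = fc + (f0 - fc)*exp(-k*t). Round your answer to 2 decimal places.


Step 1: f = fc + (f0 - fc) * exp(-k * t)
Step 2: exp(-0.06 * 30) = 0.165299
Step 3: f = 1.1 + (15.3 - 1.1) * 0.165299
Step 4: f = 1.1 + 14.2 * 0.165299
Step 5: f = 3.45 cm/hr

3.45


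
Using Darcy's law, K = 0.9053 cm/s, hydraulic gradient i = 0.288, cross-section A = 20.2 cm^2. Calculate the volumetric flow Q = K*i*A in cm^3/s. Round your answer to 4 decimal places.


Step 1: Apply Darcy's law: Q = K * i * A
Step 2: Q = 0.9053 * 0.288 * 20.2
Step 3: Q = 5.2667 cm^3/s

5.2667


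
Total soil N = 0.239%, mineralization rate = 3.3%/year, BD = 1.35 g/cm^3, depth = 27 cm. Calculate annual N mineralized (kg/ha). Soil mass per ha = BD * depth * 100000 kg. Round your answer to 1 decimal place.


Step 1: Soil mass per ha = BD * depth * 100000 = 1.35 * 27 * 100000 = 3645000 kg
Step 2: Total N pool = soil mass * N%/100 = 3645000 * 0.239/100 = 8711.55 kg/ha
Step 3: N mineralized = N pool * rate%/100 = 8711.55 * 3.3/100 = 287.5 kg/ha/yr

287.5


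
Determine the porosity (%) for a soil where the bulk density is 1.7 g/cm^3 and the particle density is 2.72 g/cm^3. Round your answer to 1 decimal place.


Step 1: Formula: n = 100 * (1 - BD / PD)
Step 2: n = 100 * (1 - 1.7 / 2.72)
Step 3: n = 100 * (1 - 0.625)
Step 4: n = 37.5%

37.5


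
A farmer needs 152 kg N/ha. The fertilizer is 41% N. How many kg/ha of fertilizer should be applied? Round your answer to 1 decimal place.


Step 1: Fertilizer rate = target N / (N content / 100)
Step 2: Rate = 152 / (41 / 100)
Step 3: Rate = 152 / 0.41
Step 4: Rate = 370.7 kg/ha

370.7


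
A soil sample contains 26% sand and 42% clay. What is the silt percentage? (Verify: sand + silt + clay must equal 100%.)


Step 1: sand + silt + clay = 100%
Step 2: silt = 100 - sand - clay
Step 3: silt = 100 - 26 - 42
Step 4: silt = 32%

32


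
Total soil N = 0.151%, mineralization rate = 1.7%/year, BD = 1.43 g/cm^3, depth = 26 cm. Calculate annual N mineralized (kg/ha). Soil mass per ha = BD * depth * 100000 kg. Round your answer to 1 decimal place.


Step 1: Soil mass per ha = BD * depth * 100000 = 1.43 * 26 * 100000 = 3718000 kg
Step 2: Total N pool = soil mass * N%/100 = 3718000 * 0.151/100 = 5614.18 kg/ha
Step 3: N mineralized = N pool * rate%/100 = 5614.18 * 1.7/100 = 95.4 kg/ha/yr

95.4


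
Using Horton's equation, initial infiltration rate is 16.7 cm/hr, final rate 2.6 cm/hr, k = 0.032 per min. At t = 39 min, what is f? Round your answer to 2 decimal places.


Step 1: f = fc + (f0 - fc) * exp(-k * t)
Step 2: exp(-0.032 * 39) = 0.287078
Step 3: f = 2.6 + (16.7 - 2.6) * 0.287078
Step 4: f = 2.6 + 14.1 * 0.287078
Step 5: f = 6.65 cm/hr

6.65


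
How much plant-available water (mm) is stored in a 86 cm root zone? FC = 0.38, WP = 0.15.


Step 1: Available water = (FC - WP) * depth * 10
Step 2: AW = (0.38 - 0.15) * 86 * 10
Step 3: AW = 0.23 * 86 * 10
Step 4: AW = 197.8 mm

197.8


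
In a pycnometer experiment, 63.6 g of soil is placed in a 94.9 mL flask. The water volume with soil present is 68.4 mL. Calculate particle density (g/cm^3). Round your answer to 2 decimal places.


Step 1: Volume of solids = flask volume - water volume with soil
Step 2: V_solids = 94.9 - 68.4 = 26.5 mL
Step 3: Particle density = mass / V_solids = 63.6 / 26.5 = 2.4 g/cm^3

2.4


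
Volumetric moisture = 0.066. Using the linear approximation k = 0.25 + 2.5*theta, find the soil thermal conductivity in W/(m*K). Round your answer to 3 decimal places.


Step 1: k = 0.25 + 2.5 * theta
Step 2: k = 0.25 + 2.5 * 0.066
Step 3: k = 0.25 + 0.165
Step 4: k = 0.415 W/(m*K)

0.415
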